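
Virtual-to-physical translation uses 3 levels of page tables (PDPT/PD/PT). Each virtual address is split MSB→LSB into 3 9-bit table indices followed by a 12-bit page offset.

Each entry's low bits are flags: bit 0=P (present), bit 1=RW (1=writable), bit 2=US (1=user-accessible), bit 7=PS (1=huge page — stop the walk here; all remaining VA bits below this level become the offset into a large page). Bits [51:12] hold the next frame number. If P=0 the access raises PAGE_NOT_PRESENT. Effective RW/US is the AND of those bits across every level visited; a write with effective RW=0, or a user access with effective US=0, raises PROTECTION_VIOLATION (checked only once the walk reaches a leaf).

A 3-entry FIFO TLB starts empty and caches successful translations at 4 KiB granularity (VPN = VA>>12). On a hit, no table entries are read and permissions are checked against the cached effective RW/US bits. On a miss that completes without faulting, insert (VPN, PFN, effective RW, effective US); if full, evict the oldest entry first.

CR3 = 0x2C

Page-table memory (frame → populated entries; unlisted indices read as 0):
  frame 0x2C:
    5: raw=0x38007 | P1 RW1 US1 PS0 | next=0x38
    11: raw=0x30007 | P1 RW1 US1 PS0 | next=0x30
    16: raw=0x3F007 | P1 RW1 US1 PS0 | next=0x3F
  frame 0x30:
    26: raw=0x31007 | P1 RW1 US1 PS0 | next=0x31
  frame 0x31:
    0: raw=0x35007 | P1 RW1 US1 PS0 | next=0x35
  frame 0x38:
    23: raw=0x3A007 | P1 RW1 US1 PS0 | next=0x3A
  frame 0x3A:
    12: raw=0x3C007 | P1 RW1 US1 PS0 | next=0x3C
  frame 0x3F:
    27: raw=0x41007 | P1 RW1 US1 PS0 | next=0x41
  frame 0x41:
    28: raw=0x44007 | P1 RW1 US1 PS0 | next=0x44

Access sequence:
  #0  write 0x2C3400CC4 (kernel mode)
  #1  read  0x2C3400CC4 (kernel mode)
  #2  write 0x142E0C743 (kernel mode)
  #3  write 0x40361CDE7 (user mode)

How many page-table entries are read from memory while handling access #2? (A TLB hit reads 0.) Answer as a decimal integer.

Walk each access:
#0 VA=0x2C3400CC4 (w,kernel):
  [0] read 0x2C idx=11: raw=0x30007 flags P=1 W=1 U=1 S=0
  [1] read 0x30 idx=26: raw=0x31007 flags P=1 W=1 U=1 S=0
  [2] read 0x31 idx=0: raw=0x35007 flags P=1 W=1 U=1 S=0
  ⇒ phys 0x35CC4  [3 reads]
#1 VA=0x2C3400CC4 (r,kernel):
  TLB hit vpn=0x2C3400 → PA=0x35CC4
#2 VA=0x142E0C743 (w,kernel):
  [0] read 0x2C idx=5: raw=0x38007 flags P=1 W=1 U=1 S=0
  [1] read 0x38 idx=23: raw=0x3A007 flags P=1 W=1 U=1 S=0
  [2] read 0x3A idx=12: raw=0x3C007 flags P=1 W=1 U=1 S=0
  ⇒ phys 0x3C743  [3 reads]
#3 VA=0x40361CDE7 (w,user):
  [0] read 0x2C idx=16: raw=0x3F007 flags P=1 W=1 U=1 S=0
  [1] read 0x3F idx=27: raw=0x41007 flags P=1 W=1 U=1 S=0
  [2] read 0x41 idx=28: raw=0x44007 flags P=1 W=1 U=1 S=0
  ⇒ phys 0x44DE7  [3 reads]

Entries read for #2: 3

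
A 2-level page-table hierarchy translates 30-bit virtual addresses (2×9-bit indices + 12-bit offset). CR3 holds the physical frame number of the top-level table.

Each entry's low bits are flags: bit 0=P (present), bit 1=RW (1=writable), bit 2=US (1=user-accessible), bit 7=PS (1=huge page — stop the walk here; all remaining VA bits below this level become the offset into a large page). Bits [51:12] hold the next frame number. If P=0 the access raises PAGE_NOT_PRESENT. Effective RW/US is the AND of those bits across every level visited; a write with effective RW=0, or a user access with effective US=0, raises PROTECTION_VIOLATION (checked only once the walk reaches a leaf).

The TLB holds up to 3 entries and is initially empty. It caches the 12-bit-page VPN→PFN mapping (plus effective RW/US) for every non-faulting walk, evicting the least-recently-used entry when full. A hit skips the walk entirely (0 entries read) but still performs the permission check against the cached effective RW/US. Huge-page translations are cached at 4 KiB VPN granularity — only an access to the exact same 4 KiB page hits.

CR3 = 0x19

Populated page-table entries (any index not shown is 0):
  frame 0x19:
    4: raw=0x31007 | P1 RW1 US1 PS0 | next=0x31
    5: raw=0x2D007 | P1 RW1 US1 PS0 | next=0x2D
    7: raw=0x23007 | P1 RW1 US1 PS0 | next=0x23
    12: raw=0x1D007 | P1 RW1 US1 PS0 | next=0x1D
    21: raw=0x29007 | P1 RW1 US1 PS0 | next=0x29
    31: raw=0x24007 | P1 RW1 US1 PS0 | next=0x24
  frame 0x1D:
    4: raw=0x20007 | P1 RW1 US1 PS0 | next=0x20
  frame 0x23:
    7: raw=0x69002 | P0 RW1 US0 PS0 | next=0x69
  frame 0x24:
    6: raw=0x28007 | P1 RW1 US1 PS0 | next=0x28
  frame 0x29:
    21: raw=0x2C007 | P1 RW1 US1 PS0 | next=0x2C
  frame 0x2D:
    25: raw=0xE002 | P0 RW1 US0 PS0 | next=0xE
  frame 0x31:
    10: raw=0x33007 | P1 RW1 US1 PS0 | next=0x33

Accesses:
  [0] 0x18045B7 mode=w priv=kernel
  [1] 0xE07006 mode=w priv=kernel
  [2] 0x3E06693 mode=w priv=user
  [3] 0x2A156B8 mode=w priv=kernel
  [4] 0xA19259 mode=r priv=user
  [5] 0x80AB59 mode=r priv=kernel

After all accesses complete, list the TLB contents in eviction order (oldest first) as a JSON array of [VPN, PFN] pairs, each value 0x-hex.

Walk each access:
#0 VA=0x18045B7 (w,kernel):
  L0 @0x19[12] → 0x1D007  P=1,RW=1,US=1,PS=0
  L1 @0x1D[4] → 0x20007  P=1,RW=1,US=1,PS=0
  ⇒ phys 0x205B7  [2 reads]
#1 VA=0xE07006 (w,kernel):
  L0 @0x19[7] → 0x23007  P=1,RW=1,US=1,PS=0
  L1 @0x23[7] → 0x69002  P=0,RW=1,US=0,PS=0
  ✗ PAGE_NOT_PRESENT  [2 reads]
#2 VA=0x3E06693 (w,user):
  L0 @0x19[31] → 0x24007  P=1,RW=1,US=1,PS=0
  L1 @0x24[6] → 0x28007  P=1,RW=1,US=1,PS=0
  ⇒ phys 0x28693  [2 reads]
#3 VA=0x2A156B8 (w,kernel):
  L0 @0x19[21] → 0x29007  P=1,RW=1,US=1,PS=0
  L1 @0x29[21] → 0x2C007  P=1,RW=1,US=1,PS=0
  ⇒ phys 0x2C6B8  [2 reads]
#4 VA=0xA19259 (r,user):
  L0 @0x19[5] → 0x2D007  P=1,RW=1,US=1,PS=0
  L1 @0x2D[25] → 0xE002  P=0,RW=1,US=0,PS=0
  ✗ PAGE_NOT_PRESENT  [2 reads]
#5 VA=0x80AB59 (r,kernel):
  L0 @0x19[4] → 0x31007  P=1,RW=1,US=1,PS=0
  L1 @0x31[10] → 0x33007  P=1,RW=1,US=1,PS=0
  ⇒ phys 0x33B59  [2 reads]

TLB: [["0x3E06", "0x28"], ["0x2A15", "0x2C"], ["0x80A", "0x33"]]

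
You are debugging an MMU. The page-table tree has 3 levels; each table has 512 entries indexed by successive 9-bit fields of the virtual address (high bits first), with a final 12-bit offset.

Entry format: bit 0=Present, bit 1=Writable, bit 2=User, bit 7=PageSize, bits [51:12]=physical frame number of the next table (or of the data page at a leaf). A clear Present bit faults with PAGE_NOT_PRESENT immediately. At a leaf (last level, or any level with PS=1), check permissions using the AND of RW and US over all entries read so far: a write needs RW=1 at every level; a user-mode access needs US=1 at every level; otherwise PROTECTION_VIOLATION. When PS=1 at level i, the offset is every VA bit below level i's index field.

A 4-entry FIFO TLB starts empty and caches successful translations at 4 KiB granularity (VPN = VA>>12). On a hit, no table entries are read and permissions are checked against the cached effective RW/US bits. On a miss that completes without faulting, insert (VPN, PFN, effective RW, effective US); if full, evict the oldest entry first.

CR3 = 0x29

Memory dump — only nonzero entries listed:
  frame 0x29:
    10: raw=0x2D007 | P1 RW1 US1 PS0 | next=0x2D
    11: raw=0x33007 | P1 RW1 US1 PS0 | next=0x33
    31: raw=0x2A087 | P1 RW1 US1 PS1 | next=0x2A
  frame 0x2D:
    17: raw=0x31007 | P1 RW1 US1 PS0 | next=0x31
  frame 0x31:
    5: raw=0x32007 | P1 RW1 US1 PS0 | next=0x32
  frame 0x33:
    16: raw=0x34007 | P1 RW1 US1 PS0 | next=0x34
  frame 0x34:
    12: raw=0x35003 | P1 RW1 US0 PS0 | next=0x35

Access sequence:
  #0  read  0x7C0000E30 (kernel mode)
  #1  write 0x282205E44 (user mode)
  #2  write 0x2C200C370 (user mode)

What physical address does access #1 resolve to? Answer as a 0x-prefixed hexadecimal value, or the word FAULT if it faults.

Walk each access:
#0 VA=0x7C0000E30 (r,kernel):
  [0] read 0x29 idx=31: raw=0x2A087 flags P=1 W=1 U=1 S=1
  ✓ 0x2AE30 (huge @L0)  — 1 lookups
#1 VA=0x282205E44 (w,user):
  [0] read 0x29 idx=10: raw=0x2D007 flags P=1 W=1 U=1 S=0
  [1] read 0x2D idx=17: raw=0x31007 flags P=1 W=1 U=1 S=0
  [2] read 0x31 idx=5: raw=0x32007 flags P=1 W=1 U=1 S=0
  ✓ 0x32E44  — 3 lookups
#2 VA=0x2C200C370 (w,user):
  [0] read 0x29 idx=11: raw=0x33007 flags P=1 W=1 U=1 S=0
  [1] read 0x33 idx=16: raw=0x34007 flags P=1 W=1 U=1 S=0
  [2] read 0x34 idx=12: raw=0x35003 flags P=1 W=1 U=0 S=0
  ✗ PROTECTION_VIOLATION  [3 reads]

Access #1 PA: 0x32E44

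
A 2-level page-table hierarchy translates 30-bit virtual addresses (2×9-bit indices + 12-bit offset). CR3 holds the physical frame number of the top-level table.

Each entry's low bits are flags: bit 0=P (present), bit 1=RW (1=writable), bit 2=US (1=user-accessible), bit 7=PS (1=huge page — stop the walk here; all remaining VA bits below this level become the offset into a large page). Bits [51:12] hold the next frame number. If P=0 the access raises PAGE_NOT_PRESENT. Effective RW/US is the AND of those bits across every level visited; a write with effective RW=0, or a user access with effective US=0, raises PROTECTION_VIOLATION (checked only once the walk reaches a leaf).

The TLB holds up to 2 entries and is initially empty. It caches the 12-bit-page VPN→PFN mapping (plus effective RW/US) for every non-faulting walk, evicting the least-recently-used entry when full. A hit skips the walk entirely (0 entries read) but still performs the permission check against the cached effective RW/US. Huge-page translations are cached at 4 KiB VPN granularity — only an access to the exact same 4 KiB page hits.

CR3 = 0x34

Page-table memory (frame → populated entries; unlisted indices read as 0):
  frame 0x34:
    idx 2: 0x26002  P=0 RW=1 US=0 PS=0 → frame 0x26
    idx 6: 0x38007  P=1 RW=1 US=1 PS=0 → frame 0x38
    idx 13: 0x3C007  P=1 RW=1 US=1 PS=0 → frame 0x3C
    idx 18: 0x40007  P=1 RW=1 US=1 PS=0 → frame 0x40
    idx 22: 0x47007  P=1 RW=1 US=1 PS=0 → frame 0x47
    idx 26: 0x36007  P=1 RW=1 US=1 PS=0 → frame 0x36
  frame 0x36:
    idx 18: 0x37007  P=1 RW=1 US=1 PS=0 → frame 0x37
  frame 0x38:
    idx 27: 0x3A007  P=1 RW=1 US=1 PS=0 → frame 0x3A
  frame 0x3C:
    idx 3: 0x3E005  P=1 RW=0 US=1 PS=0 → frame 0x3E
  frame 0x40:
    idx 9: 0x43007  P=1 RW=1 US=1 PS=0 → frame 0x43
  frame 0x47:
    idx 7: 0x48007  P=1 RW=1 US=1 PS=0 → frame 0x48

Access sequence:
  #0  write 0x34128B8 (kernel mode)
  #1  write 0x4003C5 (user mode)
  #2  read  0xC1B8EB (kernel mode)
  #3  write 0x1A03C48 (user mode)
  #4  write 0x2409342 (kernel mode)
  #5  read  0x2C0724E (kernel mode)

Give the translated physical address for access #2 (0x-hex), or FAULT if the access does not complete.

Walk each access:
#0 VA=0x34128B8 (w,kernel):
  L0: frame=0x34 idx=26 entry=0x36007 [P=1 RW=1 US=1 PS=0]
  L1: frame=0x36 idx=18 entry=0x37007 [P=1 RW=1 US=1 PS=0]
  → PA=0x378B8  (2 entries read)
#1 VA=0x4003C5 (w,user):
  L0: frame=0x34 idx=2 entry=0x26002 [P=0 RW=1 US=0 PS=0]
  ✗ PAGE_NOT_PRESENT  [1 reads]
#2 VA=0xC1B8EB (r,kernel):
  L0: frame=0x34 idx=6 entry=0x38007 [P=1 RW=1 US=1 PS=0]
  L1: frame=0x38 idx=27 entry=0x3A007 [P=1 RW=1 US=1 PS=0]
  → PA=0x3A8EB  (2 entries read)
#3 VA=0x1A03C48 (w,user):
  L0: frame=0x34 idx=13 entry=0x3C007 [P=1 RW=1 US=1 PS=0]
  L1: frame=0x3C idx=3 entry=0x3E005 [P=1 RW=0 US=1 PS=0]
  ✗ PROTECTION_VIOLATION  [2 reads]
#4 VA=0x2409342 (w,kernel):
  L0: frame=0x34 idx=18 entry=0x40007 [P=1 RW=1 US=1 PS=0]
  L1: frame=0x40 idx=9 entry=0x43007 [P=1 RW=1 US=1 PS=0]
  → PA=0x43342  (2 entries read)
#5 VA=0x2C0724E (r,kernel):
  L0: frame=0x34 idx=22 entry=0x47007 [P=1 RW=1 US=1 PS=0]
  L1: frame=0x47 idx=7 entry=0x48007 [P=1 RW=1 US=1 PS=0]
  → PA=0x4824E  (2 entries read)

Access #2 PA: 0x3A8EB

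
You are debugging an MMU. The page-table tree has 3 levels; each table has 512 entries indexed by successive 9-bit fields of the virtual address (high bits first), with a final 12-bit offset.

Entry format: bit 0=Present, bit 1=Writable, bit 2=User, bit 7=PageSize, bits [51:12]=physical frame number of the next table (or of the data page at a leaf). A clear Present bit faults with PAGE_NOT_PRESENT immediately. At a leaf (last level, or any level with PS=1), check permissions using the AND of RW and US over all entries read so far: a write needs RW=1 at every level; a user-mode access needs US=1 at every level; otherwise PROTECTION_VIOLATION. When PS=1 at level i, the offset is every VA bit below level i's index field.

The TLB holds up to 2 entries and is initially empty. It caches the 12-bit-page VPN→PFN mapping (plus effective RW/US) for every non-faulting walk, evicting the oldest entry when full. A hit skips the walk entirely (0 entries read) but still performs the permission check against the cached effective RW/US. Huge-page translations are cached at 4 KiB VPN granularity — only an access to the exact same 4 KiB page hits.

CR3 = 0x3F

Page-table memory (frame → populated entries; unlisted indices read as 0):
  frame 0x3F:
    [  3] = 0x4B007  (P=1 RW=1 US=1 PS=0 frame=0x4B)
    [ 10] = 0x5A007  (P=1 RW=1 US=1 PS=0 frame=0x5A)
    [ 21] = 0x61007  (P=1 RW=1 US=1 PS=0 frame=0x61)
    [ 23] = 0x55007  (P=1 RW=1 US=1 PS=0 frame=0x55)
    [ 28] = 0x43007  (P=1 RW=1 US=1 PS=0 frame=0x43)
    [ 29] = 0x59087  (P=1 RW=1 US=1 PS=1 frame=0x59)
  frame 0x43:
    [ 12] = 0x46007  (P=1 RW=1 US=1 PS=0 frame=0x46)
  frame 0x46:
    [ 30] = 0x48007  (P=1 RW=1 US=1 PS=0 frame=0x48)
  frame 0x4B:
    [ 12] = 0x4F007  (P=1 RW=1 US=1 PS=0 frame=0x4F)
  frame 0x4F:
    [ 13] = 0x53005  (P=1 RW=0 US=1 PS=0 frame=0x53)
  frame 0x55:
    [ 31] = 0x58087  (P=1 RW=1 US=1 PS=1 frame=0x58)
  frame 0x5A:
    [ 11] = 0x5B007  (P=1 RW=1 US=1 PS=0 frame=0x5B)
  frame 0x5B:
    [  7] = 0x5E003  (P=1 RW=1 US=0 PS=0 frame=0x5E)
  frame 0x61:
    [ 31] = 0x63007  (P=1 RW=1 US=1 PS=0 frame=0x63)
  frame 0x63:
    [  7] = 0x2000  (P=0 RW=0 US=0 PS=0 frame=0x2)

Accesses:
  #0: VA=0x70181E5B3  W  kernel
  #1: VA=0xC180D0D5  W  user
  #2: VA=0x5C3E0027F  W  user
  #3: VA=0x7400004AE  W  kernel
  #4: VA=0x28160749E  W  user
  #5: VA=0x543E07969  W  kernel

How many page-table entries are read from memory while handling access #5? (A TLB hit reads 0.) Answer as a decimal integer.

Walk each access:
#0 VA=0x70181E5B3 (w,kernel):
  [0] read 0x3F idx=28: raw=0x43007 flags P=1 W=1 U=1 S=0
  [1] read 0x43 idx=12: raw=0x46007 flags P=1 W=1 U=1 S=0
  [2] read 0x46 idx=30: raw=0x48007 flags P=1 W=1 U=1 S=0
  ⇒ phys 0x485B3  [3 reads]
#1 VA=0xC180D0D5 (w,user):
  [0] read 0x3F idx=3: raw=0x4B007 flags P=1 W=1 U=1 S=0
  [1] read 0x4B idx=12: raw=0x4F007 flags P=1 W=1 U=1 S=0
  [2] read 0x4F idx=13: raw=0x53005 flags P=1 W=0 U=1 S=0
  → PROTECTION_VIOLATION  (3 entries read)
#2 VA=0x5C3E0027F (w,user):
  [0] read 0x3F idx=23: raw=0x55007 flags P=1 W=1 U=1 S=0
  [1] read 0x55 idx=31: raw=0x58087 flags P=1 W=1 U=1 S=1
  ⇒ phys 0x5827F (huge @L1)  [2 reads]
#3 VA=0x7400004AE (w,kernel):
  [0] read 0x3F idx=29: raw=0x59087 flags P=1 W=1 U=1 S=1
  ⇒ phys 0x594AE (huge @L0)  [1 reads]
#4 VA=0x28160749E (w,user):
  [0] read 0x3F idx=10: raw=0x5A007 flags P=1 W=1 U=1 S=0
  [1] read 0x5A idx=11: raw=0x5B007 flags P=1 W=1 U=1 S=0
  [2] read 0x5B idx=7: raw=0x5E003 flags P=1 W=1 U=0 S=0
  → PROTECTION_VIOLATION  (3 entries read)
#5 VA=0x543E07969 (w,kernel):
  [0] read 0x3F idx=21: raw=0x61007 flags P=1 W=1 U=1 S=0
  [1] read 0x61 idx=31: raw=0x63007 flags P=1 W=1 U=1 S=0
  [2] read 0x63 idx=7: raw=0x2000 flags P=0 W=0 U=0 S=0
  → PAGE_NOT_PRESENT  (3 entries read)

Entries read for #5: 3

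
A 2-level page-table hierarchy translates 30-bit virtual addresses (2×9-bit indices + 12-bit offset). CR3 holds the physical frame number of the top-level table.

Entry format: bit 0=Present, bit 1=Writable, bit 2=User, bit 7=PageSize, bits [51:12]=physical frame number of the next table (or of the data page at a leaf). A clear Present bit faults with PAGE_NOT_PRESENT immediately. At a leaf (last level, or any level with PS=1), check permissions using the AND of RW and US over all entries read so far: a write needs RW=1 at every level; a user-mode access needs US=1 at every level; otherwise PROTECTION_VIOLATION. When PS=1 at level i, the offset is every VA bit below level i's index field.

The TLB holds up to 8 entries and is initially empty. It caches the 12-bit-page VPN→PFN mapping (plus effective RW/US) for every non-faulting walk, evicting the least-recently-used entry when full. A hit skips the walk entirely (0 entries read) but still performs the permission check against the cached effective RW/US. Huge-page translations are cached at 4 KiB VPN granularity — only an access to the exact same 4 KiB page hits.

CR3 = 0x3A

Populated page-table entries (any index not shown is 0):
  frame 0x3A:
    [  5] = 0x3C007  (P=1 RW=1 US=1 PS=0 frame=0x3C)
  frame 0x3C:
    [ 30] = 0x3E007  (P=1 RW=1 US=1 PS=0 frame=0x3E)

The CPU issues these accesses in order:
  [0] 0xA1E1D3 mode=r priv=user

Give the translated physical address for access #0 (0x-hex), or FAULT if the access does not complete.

Walk each access:
#0 VA=0xA1E1D3 (r,user):
  lvl0: tbl 0x3A, slot 5 ⇒ 0x3C007 (P1/RW1/US1/PS0)
  lvl1: tbl 0x3C, slot 30 ⇒ 0x3E007 (P1/RW1/US1/PS0)
  ✓ 0x3E1D3  — 2 lookups

Access #0 PA: 0x3E1D3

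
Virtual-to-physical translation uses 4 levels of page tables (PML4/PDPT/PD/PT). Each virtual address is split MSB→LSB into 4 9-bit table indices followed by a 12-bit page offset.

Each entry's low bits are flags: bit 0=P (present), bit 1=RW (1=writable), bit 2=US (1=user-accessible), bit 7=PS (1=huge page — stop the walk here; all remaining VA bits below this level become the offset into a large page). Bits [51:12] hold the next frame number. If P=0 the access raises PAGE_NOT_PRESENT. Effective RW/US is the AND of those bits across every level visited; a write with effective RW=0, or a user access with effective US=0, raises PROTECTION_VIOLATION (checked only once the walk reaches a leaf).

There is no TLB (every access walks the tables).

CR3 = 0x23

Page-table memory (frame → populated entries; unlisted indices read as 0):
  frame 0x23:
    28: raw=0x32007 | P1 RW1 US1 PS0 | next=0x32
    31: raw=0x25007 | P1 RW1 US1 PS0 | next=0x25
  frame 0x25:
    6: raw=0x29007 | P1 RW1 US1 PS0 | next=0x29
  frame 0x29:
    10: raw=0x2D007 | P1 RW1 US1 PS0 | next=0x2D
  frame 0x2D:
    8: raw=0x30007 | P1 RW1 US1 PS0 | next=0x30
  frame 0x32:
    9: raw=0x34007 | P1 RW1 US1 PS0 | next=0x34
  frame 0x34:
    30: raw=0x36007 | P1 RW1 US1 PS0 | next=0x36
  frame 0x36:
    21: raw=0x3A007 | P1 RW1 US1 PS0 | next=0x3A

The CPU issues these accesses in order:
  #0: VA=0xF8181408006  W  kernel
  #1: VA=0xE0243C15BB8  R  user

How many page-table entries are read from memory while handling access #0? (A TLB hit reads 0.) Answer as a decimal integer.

Trace:
#0 VA=0xF8181408006 (w,kernel):
  L0: frame=0x23 idx=31 entry=0x25007 [P=1 RW=1 US=1 PS=0]
  L1: frame=0x25 idx=6 entry=0x29007 [P=1 RW=1 US=1 PS=0]
  L2: frame=0x29 idx=10 entry=0x2D007 [P=1 RW=1 US=1 PS=0]
  L3: frame=0x2D idx=8 entry=0x30007 [P=1 RW=1 US=1 PS=0]
  ✓ 0x30006  — 4 lookups
#1 VA=0xE0243C15BB8 (r,user):
  L0: frame=0x23 idx=28 entry=0x32007 [P=1 RW=1 US=1 PS=0]
  L1: frame=0x32 idx=9 entry=0x34007 [P=1 RW=1 US=1 PS=0]
  L2: frame=0x34 idx=30 entry=0x36007 [P=1 RW=1 US=1 PS=0]
  L3: frame=0x36 idx=21 entry=0x3A007 [P=1 RW=1 US=1 PS=0]
  ✓ 0x3ABB8  — 4 lookups

Entries read for #0: 4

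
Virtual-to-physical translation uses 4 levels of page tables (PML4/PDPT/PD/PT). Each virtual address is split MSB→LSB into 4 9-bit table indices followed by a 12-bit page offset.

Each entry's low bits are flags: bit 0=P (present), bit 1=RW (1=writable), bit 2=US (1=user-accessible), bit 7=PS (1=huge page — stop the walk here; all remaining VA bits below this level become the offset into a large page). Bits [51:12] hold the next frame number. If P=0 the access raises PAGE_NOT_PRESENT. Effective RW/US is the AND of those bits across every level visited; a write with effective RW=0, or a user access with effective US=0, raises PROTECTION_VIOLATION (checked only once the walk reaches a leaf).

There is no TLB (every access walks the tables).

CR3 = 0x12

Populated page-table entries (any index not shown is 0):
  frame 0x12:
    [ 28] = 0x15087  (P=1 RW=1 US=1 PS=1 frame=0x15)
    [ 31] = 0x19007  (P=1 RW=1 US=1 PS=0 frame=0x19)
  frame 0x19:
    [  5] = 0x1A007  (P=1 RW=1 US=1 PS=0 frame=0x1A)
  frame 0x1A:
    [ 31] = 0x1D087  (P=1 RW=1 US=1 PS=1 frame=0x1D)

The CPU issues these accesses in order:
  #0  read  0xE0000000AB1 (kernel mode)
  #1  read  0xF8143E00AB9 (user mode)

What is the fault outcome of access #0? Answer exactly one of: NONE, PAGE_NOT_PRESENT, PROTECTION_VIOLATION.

Walk each access:
#0 VA=0xE0000000AB1 (r,kernel):
  lvl0: tbl 0x12, slot 28 ⇒ 0x15087 (P1/RW1/US1/PS1)
  → PA=0x15AB1 (huge @L0)  (1 entries read)
#1 VA=0xF8143E00AB9 (r,user):
  lvl0: tbl 0x12, slot 31 ⇒ 0x19007 (P1/RW1/US1/PS0)
  lvl1: tbl 0x19, slot 5 ⇒ 0x1A007 (P1/RW1/US1/PS0)
  lvl2: tbl 0x1A, slot 31 ⇒ 0x1D087 (P1/RW1/US1/PS1)
  → PA=0x1DAB9 (huge @L2)  (3 entries read)

Access #0 fault: NONE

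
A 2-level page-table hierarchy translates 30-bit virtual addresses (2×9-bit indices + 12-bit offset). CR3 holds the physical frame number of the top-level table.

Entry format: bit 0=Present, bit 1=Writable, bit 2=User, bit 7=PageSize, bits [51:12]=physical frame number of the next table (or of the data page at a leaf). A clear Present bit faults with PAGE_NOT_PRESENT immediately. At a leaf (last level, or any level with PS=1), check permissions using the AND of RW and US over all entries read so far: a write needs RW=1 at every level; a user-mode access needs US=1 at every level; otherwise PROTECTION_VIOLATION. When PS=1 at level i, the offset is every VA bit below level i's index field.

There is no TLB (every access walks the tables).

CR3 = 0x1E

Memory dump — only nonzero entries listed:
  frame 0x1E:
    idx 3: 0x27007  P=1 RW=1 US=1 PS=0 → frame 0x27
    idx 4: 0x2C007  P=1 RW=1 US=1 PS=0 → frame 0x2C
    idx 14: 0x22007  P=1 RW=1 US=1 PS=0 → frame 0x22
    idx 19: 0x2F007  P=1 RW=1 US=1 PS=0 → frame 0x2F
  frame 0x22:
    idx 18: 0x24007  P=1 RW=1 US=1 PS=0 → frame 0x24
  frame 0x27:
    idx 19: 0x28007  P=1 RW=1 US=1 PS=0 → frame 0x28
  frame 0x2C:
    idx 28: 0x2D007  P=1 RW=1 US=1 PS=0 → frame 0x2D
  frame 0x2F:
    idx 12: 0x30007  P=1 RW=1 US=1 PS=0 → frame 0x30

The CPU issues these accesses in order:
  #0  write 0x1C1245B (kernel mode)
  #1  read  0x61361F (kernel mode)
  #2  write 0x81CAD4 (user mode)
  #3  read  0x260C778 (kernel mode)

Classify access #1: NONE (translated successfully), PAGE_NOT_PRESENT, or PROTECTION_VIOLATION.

Trace:
#0 VA=0x1C1245B (w,kernel):
  L0 @0x1E[14] → 0x22007  P=1,RW=1,US=1,PS=0
  L1 @0x22[18] → 0x24007  P=1,RW=1,US=1,PS=0
  ✓ 0x2445B  — 2 lookups
#1 VA=0x61361F (r,kernel):
  L0 @0x1E[3] → 0x27007  P=1,RW=1,US=1,PS=0
  L1 @0x27[19] → 0x28007  P=1,RW=1,US=1,PS=0
  ✓ 0x2861F  — 2 lookups
#2 VA=0x81CAD4 (w,user):
  L0 @0x1E[4] → 0x2C007  P=1,RW=1,US=1,PS=0
  L1 @0x2C[28] → 0x2D007  P=1,RW=1,US=1,PS=0
  ✓ 0x2DAD4  — 2 lookups
#3 VA=0x260C778 (r,kernel):
  L0 @0x1E[19] → 0x2F007  P=1,RW=1,US=1,PS=0
  L1 @0x2F[12] → 0x30007  P=1,RW=1,US=1,PS=0
  ✓ 0x30778  — 2 lookups

Access #1 fault: NONE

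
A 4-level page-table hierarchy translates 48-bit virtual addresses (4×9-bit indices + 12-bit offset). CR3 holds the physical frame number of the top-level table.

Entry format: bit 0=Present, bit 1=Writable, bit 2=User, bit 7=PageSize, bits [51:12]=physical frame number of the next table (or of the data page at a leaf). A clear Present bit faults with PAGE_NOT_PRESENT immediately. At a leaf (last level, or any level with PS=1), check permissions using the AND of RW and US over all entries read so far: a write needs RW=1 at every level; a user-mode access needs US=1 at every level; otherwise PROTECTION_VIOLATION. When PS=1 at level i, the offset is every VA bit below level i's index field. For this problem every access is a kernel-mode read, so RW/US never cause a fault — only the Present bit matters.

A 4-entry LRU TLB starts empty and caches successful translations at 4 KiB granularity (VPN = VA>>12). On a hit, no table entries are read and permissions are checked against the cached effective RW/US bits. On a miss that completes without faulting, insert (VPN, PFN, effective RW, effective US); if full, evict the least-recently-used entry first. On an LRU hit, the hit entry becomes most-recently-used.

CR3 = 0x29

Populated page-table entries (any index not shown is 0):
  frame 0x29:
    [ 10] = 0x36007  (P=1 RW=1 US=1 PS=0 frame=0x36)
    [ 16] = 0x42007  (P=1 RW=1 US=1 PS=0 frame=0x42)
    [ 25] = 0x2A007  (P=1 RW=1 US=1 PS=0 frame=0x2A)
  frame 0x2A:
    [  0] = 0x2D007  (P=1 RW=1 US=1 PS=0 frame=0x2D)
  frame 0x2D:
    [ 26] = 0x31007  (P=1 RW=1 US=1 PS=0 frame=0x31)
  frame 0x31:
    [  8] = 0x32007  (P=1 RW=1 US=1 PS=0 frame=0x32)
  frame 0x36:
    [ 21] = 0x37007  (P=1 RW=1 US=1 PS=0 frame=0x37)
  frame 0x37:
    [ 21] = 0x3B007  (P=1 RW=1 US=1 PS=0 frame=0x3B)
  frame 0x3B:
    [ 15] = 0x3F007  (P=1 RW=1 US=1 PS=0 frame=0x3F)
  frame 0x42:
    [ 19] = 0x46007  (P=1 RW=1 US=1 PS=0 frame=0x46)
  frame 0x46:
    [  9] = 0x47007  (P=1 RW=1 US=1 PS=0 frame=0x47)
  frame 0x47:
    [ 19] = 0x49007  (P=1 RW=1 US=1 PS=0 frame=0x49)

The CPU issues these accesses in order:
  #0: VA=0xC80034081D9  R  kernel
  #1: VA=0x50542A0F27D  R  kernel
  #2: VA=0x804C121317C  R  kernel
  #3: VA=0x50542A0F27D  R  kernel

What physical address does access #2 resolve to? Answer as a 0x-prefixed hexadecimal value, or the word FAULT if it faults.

Walk each access:
#0 VA=0xC80034081D9 (r,kernel):
  L0: frame=0x29 idx=25 entry=0x2A007 [P=1 RW=1 US=1 PS=0]
  L1: frame=0x2A idx=0 entry=0x2D007 [P=1 RW=1 US=1 PS=0]
  L2: frame=0x2D idx=26 entry=0x31007 [P=1 RW=1 US=1 PS=0]
  L3: frame=0x31 idx=8 entry=0x32007 [P=1 RW=1 US=1 PS=0]
  ✓ 0x321D9  — 4 lookups
#1 VA=0x50542A0F27D (r,kernel):
  L0: frame=0x29 idx=10 entry=0x36007 [P=1 RW=1 US=1 PS=0]
  L1: frame=0x36 idx=21 entry=0x37007 [P=1 RW=1 US=1 PS=0]
  L2: frame=0x37 idx=21 entry=0x3B007 [P=1 RW=1 US=1 PS=0]
  L3: frame=0x3B idx=15 entry=0x3F007 [P=1 RW=1 US=1 PS=0]
  ✓ 0x3F27D  — 4 lookups
#2 VA=0x804C121317C (r,kernel):
  L0: frame=0x29 idx=16 entry=0x42007 [P=1 RW=1 US=1 PS=0]
  L1: frame=0x42 idx=19 entry=0x46007 [P=1 RW=1 US=1 PS=0]
  L2: frame=0x46 idx=9 entry=0x47007 [P=1 RW=1 US=1 PS=0]
  L3: frame=0x47 idx=19 entry=0x49007 [P=1 RW=1 US=1 PS=0]
  ✓ 0x4917C  — 4 lookups
#3 VA=0x50542A0F27D (r,kernel):
  TLB hit vpn=0x50542A0F → PA=0x3F27D

Access #2 PA: 0x4917C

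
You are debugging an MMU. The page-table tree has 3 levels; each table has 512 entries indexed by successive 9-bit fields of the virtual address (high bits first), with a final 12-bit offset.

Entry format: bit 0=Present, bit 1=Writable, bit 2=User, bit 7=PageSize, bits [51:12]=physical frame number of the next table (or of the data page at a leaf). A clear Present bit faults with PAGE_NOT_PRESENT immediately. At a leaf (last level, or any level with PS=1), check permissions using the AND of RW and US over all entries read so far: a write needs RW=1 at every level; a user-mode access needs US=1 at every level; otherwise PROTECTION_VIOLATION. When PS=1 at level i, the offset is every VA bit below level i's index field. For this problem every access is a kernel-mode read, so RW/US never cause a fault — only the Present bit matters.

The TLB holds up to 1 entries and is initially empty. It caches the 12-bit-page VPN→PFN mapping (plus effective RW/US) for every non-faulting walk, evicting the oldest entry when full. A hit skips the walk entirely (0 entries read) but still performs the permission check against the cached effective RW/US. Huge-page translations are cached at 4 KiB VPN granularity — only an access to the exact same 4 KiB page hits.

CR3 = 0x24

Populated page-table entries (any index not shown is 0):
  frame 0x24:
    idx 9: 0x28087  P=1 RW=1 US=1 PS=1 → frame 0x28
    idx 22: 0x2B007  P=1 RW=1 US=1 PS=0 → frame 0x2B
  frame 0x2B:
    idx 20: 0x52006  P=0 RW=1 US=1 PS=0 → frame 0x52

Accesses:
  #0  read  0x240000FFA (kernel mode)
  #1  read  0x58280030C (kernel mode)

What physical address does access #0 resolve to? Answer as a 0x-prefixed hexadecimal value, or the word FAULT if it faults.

Trace:
#0 VA=0x240000FFA (r,kernel):
  L0 @0x24[9] → 0x28087  P=1,RW=1,US=1,PS=1
  → PA=0x28FFA (huge @L0)  (1 entries read)
#1 VA=0x58280030C (r,kernel):
  L0 @0x24[22] → 0x2B007  P=1,RW=1,US=1,PS=0
  L1 @0x2B[20] → 0x52006  P=0,RW=1,US=1,PS=0
  ✗ PAGE_NOT_PRESENT  [2 reads]

Access #0 PA: 0x28FFA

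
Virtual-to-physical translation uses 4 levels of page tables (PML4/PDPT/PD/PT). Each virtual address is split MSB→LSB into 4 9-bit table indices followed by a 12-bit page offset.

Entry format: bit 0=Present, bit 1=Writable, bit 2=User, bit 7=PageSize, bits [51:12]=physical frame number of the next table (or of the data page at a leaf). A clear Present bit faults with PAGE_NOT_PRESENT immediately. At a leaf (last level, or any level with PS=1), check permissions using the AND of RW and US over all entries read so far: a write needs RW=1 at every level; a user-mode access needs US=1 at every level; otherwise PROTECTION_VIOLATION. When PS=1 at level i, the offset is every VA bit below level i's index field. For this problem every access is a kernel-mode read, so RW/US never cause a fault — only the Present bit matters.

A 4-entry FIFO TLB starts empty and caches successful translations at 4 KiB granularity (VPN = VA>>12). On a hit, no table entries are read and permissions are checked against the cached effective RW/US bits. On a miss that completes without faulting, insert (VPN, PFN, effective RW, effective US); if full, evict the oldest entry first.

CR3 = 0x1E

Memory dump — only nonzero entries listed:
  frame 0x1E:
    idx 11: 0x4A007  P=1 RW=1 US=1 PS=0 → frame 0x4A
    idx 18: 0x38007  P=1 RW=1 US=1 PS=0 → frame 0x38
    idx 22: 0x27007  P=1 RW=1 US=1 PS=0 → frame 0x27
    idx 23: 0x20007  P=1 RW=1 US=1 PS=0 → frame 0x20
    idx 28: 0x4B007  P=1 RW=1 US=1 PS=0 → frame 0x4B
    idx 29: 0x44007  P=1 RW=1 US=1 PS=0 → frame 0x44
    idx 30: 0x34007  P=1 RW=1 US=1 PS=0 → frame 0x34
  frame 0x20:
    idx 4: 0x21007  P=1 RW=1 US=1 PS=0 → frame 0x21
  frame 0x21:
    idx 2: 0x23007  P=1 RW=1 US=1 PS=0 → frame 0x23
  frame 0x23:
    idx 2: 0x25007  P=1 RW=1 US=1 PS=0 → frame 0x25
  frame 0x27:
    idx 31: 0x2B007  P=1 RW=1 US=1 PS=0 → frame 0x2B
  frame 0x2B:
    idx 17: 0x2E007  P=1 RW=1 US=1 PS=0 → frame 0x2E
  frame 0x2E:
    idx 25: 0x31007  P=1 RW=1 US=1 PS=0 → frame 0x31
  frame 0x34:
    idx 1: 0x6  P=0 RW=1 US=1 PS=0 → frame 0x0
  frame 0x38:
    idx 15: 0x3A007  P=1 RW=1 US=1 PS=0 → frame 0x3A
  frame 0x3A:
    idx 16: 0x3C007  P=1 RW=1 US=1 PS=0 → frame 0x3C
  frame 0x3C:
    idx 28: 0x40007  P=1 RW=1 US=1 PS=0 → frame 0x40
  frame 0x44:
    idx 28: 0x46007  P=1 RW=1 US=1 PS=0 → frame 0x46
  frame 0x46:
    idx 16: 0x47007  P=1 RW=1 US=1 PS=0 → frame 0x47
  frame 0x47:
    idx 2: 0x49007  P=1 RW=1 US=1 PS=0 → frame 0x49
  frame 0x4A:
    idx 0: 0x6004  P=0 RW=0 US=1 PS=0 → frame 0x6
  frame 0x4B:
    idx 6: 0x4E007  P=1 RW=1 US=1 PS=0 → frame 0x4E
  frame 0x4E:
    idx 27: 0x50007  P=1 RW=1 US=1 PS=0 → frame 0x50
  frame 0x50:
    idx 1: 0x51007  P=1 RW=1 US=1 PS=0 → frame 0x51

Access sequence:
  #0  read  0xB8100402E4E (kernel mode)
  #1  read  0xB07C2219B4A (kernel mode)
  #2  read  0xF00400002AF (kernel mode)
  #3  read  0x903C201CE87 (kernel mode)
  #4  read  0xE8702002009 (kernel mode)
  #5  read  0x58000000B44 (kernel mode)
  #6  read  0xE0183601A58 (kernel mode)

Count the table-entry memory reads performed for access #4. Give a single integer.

Per-access translation:
#0 VA=0xB8100402E4E (r,kernel):
  [0] read 0x1E idx=23: raw=0x20007 flags P=1 W=1 U=1 S=0
  [1] read 0x20 idx=4: raw=0x21007 flags P=1 W=1 U=1 S=0
  [2] read 0x21 idx=2: raw=0x23007 flags P=1 W=1 U=1 S=0
  [3] read 0x23 idx=2: raw=0x25007 flags P=1 W=1 U=1 S=0
  → PA=0x25E4E  (4 entries read)
#1 VA=0xB07C2219B4A (r,kernel):
  [0] read 0x1E idx=22: raw=0x27007 flags P=1 W=1 U=1 S=0
  [1] read 0x27 idx=31: raw=0x2B007 flags P=1 W=1 U=1 S=0
  [2] read 0x2B idx=17: raw=0x2E007 flags P=1 W=1 U=1 S=0
  [3] read 0x2E idx=25: raw=0x31007 flags P=1 W=1 U=1 S=0
  → PA=0x31B4A  (4 entries read)
#2 VA=0xF00400002AF (r,kernel):
  [0] read 0x1E idx=30: raw=0x34007 flags P=1 W=1 U=1 S=0
  [1] read 0x34 idx=1: raw=0x6 flags P=0 W=1 U=1 S=0
  ✗ PAGE_NOT_PRESENT  [2 reads]
#3 VA=0x903C201CE87 (r,kernel):
  [0] read 0x1E idx=18: raw=0x38007 flags P=1 W=1 U=1 S=0
  [1] read 0x38 idx=15: raw=0x3A007 flags P=1 W=1 U=1 S=0
  [2] read 0x3A idx=16: raw=0x3C007 flags P=1 W=1 U=1 S=0
  [3] read 0x3C idx=28: raw=0x40007 flags P=1 W=1 U=1 S=0
  → PA=0x40E87  (4 entries read)
#4 VA=0xE8702002009 (r,kernel):
  [0] read 0x1E idx=29: raw=0x44007 flags P=1 W=1 U=1 S=0
  [1] read 0x44 idx=28: raw=0x46007 flags P=1 W=1 U=1 S=0
  [2] read 0x46 idx=16: raw=0x47007 flags P=1 W=1 U=1 S=0
  [3] read 0x47 idx=2: raw=0x49007 flags P=1 W=1 U=1 S=0
  → PA=0x49009  (4 entries read)
#5 VA=0x58000000B44 (r,kernel):
  [0] read 0x1E idx=11: raw=0x4A007 flags P=1 W=1 U=1 S=0
  [1] read 0x4A idx=0: raw=0x6004 flags P=0 W=0 U=1 S=0
  ✗ PAGE_NOT_PRESENT  [2 reads]
#6 VA=0xE0183601A58 (r,kernel):
  [0] read 0x1E idx=28: raw=0x4B007 flags P=1 W=1 U=1 S=0
  [1] read 0x4B idx=6: raw=0x4E007 flags P=1 W=1 U=1 S=0
  [2] read 0x4E idx=27: raw=0x50007 flags P=1 W=1 U=1 S=0
  [3] read 0x50 idx=1: raw=0x51007 flags P=1 W=1 U=1 S=0
  → PA=0x51A58  (4 entries read)

Entries read for #4: 4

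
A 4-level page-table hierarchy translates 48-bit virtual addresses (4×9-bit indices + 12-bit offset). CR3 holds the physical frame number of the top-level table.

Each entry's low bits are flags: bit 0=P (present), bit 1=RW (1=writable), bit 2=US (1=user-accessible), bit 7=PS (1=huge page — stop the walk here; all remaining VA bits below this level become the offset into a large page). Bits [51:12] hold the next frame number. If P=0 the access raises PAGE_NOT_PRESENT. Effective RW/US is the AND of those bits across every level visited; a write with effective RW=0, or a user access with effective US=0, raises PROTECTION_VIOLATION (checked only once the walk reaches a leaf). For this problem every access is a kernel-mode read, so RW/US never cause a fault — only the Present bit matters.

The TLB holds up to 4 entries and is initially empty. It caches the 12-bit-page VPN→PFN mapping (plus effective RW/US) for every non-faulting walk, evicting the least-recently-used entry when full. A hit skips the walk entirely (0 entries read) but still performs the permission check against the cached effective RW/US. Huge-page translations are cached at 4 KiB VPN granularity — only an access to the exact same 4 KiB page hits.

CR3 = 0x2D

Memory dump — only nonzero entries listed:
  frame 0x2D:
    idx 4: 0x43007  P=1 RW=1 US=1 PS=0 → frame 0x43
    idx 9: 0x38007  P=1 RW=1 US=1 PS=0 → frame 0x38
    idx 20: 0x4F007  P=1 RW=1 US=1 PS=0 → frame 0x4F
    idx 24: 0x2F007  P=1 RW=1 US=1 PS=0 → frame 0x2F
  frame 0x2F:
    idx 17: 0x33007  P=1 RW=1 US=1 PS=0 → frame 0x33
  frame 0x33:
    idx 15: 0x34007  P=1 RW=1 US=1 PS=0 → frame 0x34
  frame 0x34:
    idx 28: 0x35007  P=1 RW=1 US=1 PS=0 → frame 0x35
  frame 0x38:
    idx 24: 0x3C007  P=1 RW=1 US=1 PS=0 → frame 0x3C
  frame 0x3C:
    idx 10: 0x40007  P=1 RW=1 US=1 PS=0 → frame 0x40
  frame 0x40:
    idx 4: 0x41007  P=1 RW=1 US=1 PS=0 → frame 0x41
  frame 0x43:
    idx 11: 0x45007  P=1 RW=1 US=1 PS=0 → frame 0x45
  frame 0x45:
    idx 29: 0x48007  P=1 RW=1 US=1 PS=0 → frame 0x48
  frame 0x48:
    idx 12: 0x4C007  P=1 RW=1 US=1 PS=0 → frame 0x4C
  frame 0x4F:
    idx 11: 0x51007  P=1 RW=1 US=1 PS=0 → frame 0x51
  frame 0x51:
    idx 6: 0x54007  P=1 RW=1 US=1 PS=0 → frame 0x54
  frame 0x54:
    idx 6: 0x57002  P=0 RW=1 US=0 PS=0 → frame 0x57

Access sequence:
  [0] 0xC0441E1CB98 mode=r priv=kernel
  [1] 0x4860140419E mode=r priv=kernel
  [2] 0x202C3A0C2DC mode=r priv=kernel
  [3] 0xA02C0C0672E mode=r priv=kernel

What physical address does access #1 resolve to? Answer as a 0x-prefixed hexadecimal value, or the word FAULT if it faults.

Trace:
#0 VA=0xC0441E1CB98 (r,kernel):
  lvl0: tbl 0x2D, slot 24 ⇒ 0x2F007 (P1/RW1/US1/PS0)
  lvl1: tbl 0x2F, slot 17 ⇒ 0x33007 (P1/RW1/US1/PS0)
  lvl2: tbl 0x33, slot 15 ⇒ 0x34007 (P1/RW1/US1/PS0)
  lvl3: tbl 0x34, slot 28 ⇒ 0x35007 (P1/RW1/US1/PS0)
  ⇒ phys 0x35B98  [4 reads]
#1 VA=0x4860140419E (r,kernel):
  lvl0: tbl 0x2D, slot 9 ⇒ 0x38007 (P1/RW1/US1/PS0)
  lvl1: tbl 0x38, slot 24 ⇒ 0x3C007 (P1/RW1/US1/PS0)
  lvl2: tbl 0x3C, slot 10 ⇒ 0x40007 (P1/RW1/US1/PS0)
  lvl3: tbl 0x40, slot 4 ⇒ 0x41007 (P1/RW1/US1/PS0)
  ⇒ phys 0x4119E  [4 reads]
#2 VA=0x202C3A0C2DC (r,kernel):
  lvl0: tbl 0x2D, slot 4 ⇒ 0x43007 (P1/RW1/US1/PS0)
  lvl1: tbl 0x43, slot 11 ⇒ 0x45007 (P1/RW1/US1/PS0)
  lvl2: tbl 0x45, slot 29 ⇒ 0x48007 (P1/RW1/US1/PS0)
  lvl3: tbl 0x48, slot 12 ⇒ 0x4C007 (P1/RW1/US1/PS0)
  ⇒ phys 0x4C2DC  [4 reads]
#3 VA=0xA02C0C0672E (r,kernel):
  lvl0: tbl 0x2D, slot 20 ⇒ 0x4F007 (P1/RW1/US1/PS0)
  lvl1: tbl 0x4F, slot 11 ⇒ 0x51007 (P1/RW1/US1/PS0)
  lvl2: tbl 0x51, slot 6 ⇒ 0x54007 (P1/RW1/US1/PS0)
  lvl3: tbl 0x54, slot 6 ⇒ 0x57002 (P0/RW1/US0/PS0)
  ⇒ fault: PAGE_NOT_PRESENT  — 4 lookups

Access #1 PA: 0x4119E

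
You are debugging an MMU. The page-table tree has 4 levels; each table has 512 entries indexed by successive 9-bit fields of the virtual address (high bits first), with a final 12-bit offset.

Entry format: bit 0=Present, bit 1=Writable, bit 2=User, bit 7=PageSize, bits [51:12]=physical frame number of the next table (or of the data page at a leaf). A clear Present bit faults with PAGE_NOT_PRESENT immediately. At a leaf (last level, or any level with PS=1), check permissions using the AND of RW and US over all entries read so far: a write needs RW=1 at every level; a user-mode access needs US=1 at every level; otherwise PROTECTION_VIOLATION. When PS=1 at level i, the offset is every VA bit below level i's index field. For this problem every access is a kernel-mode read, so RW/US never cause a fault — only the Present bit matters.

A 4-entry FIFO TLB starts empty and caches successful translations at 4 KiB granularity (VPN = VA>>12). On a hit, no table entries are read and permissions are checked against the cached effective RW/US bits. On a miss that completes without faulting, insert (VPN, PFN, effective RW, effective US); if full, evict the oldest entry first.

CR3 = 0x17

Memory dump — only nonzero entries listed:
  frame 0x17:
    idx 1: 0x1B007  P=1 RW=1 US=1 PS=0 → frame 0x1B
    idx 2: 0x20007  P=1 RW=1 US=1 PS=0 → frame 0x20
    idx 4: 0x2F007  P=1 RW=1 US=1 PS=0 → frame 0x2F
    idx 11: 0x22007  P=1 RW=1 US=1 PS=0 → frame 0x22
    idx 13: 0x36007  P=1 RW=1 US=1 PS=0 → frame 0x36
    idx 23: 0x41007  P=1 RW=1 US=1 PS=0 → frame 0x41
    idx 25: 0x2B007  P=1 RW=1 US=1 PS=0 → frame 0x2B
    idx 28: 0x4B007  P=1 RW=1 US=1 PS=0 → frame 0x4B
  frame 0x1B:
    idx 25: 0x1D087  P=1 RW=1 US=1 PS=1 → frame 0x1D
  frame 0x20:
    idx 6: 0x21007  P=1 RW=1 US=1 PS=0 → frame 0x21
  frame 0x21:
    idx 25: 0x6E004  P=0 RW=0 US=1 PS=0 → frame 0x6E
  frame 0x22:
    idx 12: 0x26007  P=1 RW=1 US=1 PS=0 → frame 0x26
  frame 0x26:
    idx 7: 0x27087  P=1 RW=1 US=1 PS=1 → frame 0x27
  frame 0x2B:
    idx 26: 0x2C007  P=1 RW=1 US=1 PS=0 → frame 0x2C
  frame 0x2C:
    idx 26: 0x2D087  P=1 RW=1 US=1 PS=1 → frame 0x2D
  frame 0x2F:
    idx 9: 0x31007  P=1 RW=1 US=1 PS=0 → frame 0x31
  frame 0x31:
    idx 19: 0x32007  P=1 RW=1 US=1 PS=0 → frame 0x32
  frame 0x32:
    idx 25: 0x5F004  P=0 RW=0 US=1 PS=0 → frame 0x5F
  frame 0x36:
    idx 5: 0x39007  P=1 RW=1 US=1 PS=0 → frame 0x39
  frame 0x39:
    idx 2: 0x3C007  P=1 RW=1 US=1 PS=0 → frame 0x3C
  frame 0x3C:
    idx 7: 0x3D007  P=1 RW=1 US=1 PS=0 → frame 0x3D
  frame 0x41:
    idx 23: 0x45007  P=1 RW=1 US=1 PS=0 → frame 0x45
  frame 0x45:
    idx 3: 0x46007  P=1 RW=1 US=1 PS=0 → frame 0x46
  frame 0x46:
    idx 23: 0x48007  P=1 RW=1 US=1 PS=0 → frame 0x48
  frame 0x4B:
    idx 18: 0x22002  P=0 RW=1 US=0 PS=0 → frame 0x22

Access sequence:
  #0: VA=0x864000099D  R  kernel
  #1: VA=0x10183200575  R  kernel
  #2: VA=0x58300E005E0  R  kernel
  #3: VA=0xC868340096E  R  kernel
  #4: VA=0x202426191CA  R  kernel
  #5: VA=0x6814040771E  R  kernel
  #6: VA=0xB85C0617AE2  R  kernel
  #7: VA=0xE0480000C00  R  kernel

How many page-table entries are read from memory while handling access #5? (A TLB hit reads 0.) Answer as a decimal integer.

Per-access translation:
#0 VA=0x864000099D (r,kernel):
  [0] read 0x17 idx=1: raw=0x1B007 flags P=1 W=1 U=1 S=0
  [1] read 0x1B idx=25: raw=0x1D087 flags P=1 W=1 U=1 S=1
  ⇒ phys 0x1D99D (huge @L1)  [2 reads]
#1 VA=0x10183200575 (r,kernel):
  [0] read 0x17 idx=2: raw=0x20007 flags P=1 W=1 U=1 S=0
  [1] read 0x20 idx=6: raw=0x21007 flags P=1 W=1 U=1 S=0
  [2] read 0x21 idx=25: raw=0x6E004 flags P=0 W=0 U=1 S=0
  → PAGE_NOT_PRESENT  (3 entries read)
#2 VA=0x58300E005E0 (r,kernel):
  [0] read 0x17 idx=11: raw=0x22007 flags P=1 W=1 U=1 S=0
  [1] read 0x22 idx=12: raw=0x26007 flags P=1 W=1 U=1 S=0
  [2] read 0x26 idx=7: raw=0x27087 flags P=1 W=1 U=1 S=1
  ⇒ phys 0x275E0 (huge @L2)  [3 reads]
#3 VA=0xC868340096E (r,kernel):
  [0] read 0x17 idx=25: raw=0x2B007 flags P=1 W=1 U=1 S=0
  [1] read 0x2B idx=26: raw=0x2C007 flags P=1 W=1 U=1 S=0
  [2] read 0x2C idx=26: raw=0x2D087 flags P=1 W=1 U=1 S=1
  ⇒ phys 0x2D96E (huge @L2)  [3 reads]
#4 VA=0x202426191CA (r,kernel):
  [0] read 0x17 idx=4: raw=0x2F007 flags P=1 W=1 U=1 S=0
  [1] read 0x2F idx=9: raw=0x31007 flags P=1 W=1 U=1 S=0
  [2] read 0x31 idx=19: raw=0x32007 flags P=1 W=1 U=1 S=0
  [3] read 0x32 idx=25: raw=0x5F004 flags P=0 W=0 U=1 S=0
  → PAGE_NOT_PRESENT  (4 entries read)
#5 VA=0x6814040771E (r,kernel):
  [0] read 0x17 idx=13: raw=0x36007 flags P=1 W=1 U=1 S=0
  [1] read 0x36 idx=5: raw=0x39007 flags P=1 W=1 U=1 S=0
  [2] read 0x39 idx=2: raw=0x3C007 flags P=1 W=1 U=1 S=0
  [3] read 0x3C idx=7: raw=0x3D007 flags P=1 W=1 U=1 S=0
  ⇒ phys 0x3D71E  [4 reads]
#6 VA=0xB85C0617AE2 (r,kernel):
  [0] read 0x17 idx=23: raw=0x41007 flags P=1 W=1 U=1 S=0
  [1] read 0x41 idx=23: raw=0x45007 flags P=1 W=1 U=1 S=0
  [2] read 0x45 idx=3: raw=0x46007 flags P=1 W=1 U=1 S=0
  [3] read 0x46 idx=23: raw=0x48007 flags P=1 W=1 U=1 S=0
  ⇒ phys 0x48AE2  [4 reads]
#7 VA=0xE0480000C00 (r,kernel):
  [0] read 0x17 idx=28: raw=0x4B007 flags P=1 W=1 U=1 S=0
  [1] read 0x4B idx=18: raw=0x22002 flags P=0 W=1 U=0 S=0
  → PAGE_NOT_PRESENT  (2 entries read)

Entries read for #5: 4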